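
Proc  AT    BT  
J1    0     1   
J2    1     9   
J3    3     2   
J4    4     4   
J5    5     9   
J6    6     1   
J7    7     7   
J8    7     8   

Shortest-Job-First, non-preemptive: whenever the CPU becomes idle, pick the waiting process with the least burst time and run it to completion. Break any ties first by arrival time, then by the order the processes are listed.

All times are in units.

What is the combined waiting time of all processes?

Gantt: | J1 0-1 | J2 1-10 | J6 10-11 | J3 11-13 | J4 13-17 | J7 17-24 | J8 24-32 | J5 32-41 |
Completion: J1=1  J2=10  J3=13  J4=17  J5=41  J6=11  J7=24  J8=32
Turnaround (C−A): J1=1  J2=9  J3=10  J4=13  J5=36  J6=5  J7=17  J8=25
Waiting = turnaround − burst: J1=0, J2=0, J3=8, J4=9, J5=27, J6=4, J7=10, J8=17
Total waiting = 0 + 0 + 8 + 9 + 27 + 4 + 10 + 17 = 75

75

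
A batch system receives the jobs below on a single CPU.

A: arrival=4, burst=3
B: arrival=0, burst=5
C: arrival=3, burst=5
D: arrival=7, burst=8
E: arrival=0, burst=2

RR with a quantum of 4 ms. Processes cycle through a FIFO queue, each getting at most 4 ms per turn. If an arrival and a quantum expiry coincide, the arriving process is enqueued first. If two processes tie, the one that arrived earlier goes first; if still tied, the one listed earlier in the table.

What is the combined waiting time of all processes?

38

Gantt: | B 0-4 | E 4-6 | C 6-10 | A 10-13 | B 13-14 | D 14-18 | C 18-19 | D 19-23 |
Completion: A=13  B=14  C=19  D=23  E=6
Turnaround (C−A): A=9  B=14  C=16  D=16  E=6
Waiting = turnaround − burst: A=6, B=9, C=11, D=8, E=4
Total waiting = 6 + 9 + 11 + 8 + 4 = 38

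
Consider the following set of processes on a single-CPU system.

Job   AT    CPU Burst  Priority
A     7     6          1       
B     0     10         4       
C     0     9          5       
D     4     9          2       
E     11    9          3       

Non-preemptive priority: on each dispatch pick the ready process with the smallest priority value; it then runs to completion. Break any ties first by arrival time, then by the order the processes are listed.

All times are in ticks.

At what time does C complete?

Timeline: | B 0-10 | A 10-16 | D 16-25 | E 25-34 | C 34-43 |
Completion: A=16  B=10  C=43  D=25  E=34

43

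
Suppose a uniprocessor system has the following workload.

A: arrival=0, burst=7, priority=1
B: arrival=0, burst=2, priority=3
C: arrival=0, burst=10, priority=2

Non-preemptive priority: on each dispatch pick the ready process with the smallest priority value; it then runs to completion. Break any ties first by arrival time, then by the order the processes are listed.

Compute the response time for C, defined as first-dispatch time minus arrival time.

Schedule: | A 0-7 | C 7-17 | B 17-19 |
Completion: A=7  B=19  C=17
Turnaround (C−A): A=7  B=19  C=17
Response(C) = first start − arrival = 7 − 0 = 7

7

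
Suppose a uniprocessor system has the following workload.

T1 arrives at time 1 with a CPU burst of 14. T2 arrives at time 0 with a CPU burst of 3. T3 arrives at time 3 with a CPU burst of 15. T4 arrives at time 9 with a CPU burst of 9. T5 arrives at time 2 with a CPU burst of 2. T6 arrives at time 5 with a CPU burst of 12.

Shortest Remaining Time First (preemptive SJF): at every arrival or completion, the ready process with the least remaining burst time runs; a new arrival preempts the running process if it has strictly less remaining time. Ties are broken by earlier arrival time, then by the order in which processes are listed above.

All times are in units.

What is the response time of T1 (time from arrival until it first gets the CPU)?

25

Schedule: | T2 0-3 | T5 3-5 | T6 5-17 | T4 17-26 | T1 26-40 | T3 40-55 |
Completion: T1=40  T2=3  T3=55  T4=26  T5=5  T6=17
Turnaround (C−A): T1=39  T2=3  T3=52  T4=17  T5=3  T6=12
Response(T1) = first start − arrival = 26 − 1 = 25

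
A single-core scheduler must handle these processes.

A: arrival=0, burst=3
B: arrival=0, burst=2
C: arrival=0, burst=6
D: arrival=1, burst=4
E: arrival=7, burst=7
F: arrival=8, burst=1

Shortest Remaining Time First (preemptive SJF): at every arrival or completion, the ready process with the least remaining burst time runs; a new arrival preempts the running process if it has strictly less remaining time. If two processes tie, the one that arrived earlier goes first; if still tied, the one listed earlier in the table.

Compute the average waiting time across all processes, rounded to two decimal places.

Timeline: | B 0-2 | A 2-5 | D 5-9 | F 9-10 | C 10-16 | E 16-23 |
Completion: A=5  B=2  C=16  D=9  E=23  F=10
Turnaround (C−A): A=5  B=2  C=16  D=8  E=16  F=2
Waiting times: A=2, B=0, C=10, D=4, E=9, F=1
Average waiting = (2+0+10+4+9+1) / 6 = 26/6 = 4.33

4.33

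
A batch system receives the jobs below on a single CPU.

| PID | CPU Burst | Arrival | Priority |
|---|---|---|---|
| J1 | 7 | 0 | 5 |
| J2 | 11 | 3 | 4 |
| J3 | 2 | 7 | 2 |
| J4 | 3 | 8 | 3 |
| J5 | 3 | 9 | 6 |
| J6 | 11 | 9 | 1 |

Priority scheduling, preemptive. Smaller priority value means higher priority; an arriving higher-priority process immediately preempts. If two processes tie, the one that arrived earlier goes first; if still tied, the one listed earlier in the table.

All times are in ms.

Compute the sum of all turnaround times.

Timeline: | J1 0-3 | J2 3-7 | J3 7-9 | J6 9-20 | J4 20-23 | J2 23-30 | J1 30-34 | J5 34-37 |
Completion: J1=34  J2=30  J3=9  J4=23  J5=37  J6=20
Turnaround (C−A): J1=34  J2=27  J3=2  J4=15  J5=28  J6=11
Turnaround = completion − arrival: J1=34, J2=27, J3=2, J4=15, J5=28, J6=11
Total turnaround = 34 + 27 + 2 + 15 + 28 + 11 = 117

117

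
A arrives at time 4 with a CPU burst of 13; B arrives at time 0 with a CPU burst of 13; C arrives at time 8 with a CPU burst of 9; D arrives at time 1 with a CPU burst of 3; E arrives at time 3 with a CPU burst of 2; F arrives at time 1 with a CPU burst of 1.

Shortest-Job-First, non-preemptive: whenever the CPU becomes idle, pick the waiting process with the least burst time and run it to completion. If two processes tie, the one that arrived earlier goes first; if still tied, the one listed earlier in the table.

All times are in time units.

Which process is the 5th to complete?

C

Timeline: | B 0-13 | F 13-14 | E 14-16 | D 16-19 | C 19-28 | A 28-41 |
Completion: A=41  B=13  C=28  D=19  E=16  F=14
Finish order: B → F → E → D → C → A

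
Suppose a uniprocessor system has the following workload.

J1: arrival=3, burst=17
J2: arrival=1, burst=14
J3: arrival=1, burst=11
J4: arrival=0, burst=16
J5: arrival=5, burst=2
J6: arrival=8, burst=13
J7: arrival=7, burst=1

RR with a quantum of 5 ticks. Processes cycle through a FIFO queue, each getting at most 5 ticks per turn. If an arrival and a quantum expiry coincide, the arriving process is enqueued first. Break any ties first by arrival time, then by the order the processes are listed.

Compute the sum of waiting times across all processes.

Timeline: | J4 0-5 | J2 5-10 | J3 10-15 | J1 15-20 | J5 20-22 | J4 22-27 | J7 27-28 | J6 28-33 | J2 33-38 | J3 38-43 | J1 43-48 | J4 48-53 | J6 53-58 | J2 58-62 | J3 62-63 | J1 63-68 | J4 68-69 | J6 69-72 | J1 72-74 |
Completion: J1=74  J2=62  J3=63  J4=69  J5=22  J6=72  J7=28
Turnaround (C−A): J1=71  J2=61  J3=62  J4=69  J5=17  J6=64  J7=21
Waiting = turnaround − burst: J1=54, J2=47, J3=51, J4=53, J5=15, J6=51, J7=20
Total waiting = 54 + 47 + 51 + 53 + 15 + 51 + 20 = 291

291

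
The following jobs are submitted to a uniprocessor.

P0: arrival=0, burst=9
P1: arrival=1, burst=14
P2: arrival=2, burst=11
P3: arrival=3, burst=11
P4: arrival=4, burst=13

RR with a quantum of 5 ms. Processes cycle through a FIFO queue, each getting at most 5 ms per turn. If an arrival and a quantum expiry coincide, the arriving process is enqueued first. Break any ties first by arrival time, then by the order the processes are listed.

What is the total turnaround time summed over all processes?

239

Gantt: | P0 0-5 | P1 5-10 | P2 10-15 | P3 15-20 | P4 20-25 | P0 25-29 | P1 29-34 | P2 34-39 | P3 39-44 | P4 44-49 | P1 49-53 | P2 53-54 | P3 54-55 | P4 55-58 |
Completion: P0=29  P1=53  P2=54  P3=55  P4=58
Turnaround (C−A): P0=29  P1=52  P2=52  P3=52  P4=54
Turnaround = completion − arrival: P0=29, P1=52, P2=52, P3=52, P4=54
Total turnaround = 29 + 52 + 52 + 52 + 54 = 239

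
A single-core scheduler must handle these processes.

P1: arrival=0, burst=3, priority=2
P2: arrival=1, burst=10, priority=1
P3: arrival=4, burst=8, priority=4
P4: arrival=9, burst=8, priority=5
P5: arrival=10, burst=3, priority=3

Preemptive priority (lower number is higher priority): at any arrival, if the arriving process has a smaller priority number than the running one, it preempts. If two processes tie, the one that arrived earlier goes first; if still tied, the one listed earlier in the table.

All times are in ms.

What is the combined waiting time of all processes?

40

Schedule: | P1 0-1 | P2 1-11 | P1 11-13 | P5 13-16 | P3 16-24 | P4 24-32 |
Completion: P1=13  P2=11  P3=24  P4=32  P5=16
Waiting = turnaround − burst: P1=10, P2=0, P3=12, P4=15, P5=3
Total waiting = 10 + 0 + 12 + 15 + 3 = 40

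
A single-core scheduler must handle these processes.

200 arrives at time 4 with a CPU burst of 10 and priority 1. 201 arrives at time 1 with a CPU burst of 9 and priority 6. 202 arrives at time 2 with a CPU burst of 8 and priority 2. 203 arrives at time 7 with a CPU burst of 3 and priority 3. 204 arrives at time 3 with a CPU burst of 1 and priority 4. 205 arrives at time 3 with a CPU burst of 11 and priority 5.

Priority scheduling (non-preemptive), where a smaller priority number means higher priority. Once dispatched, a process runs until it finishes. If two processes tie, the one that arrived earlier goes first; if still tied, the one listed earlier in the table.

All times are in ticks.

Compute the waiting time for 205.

Gantt: | idle 0-1 | 201 1-10 | 200 10-20 | 202 20-28 | 203 28-31 | 204 31-32 | 205 32-43 |
Completion: 200=20  201=10  202=28  203=31  204=32  205=43
Turnaround (C−A): 200=16  201=9  202=26  203=24  204=29  205=40
Waiting(205) = turnaround − burst = 40 − 11 = 29

29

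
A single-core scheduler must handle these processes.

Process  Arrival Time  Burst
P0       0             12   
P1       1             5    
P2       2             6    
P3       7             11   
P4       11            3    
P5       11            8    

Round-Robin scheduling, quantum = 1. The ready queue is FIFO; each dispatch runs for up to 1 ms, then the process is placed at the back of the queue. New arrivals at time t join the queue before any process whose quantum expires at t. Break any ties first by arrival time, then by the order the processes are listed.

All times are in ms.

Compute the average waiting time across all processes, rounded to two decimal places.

Gantt: | P0 0-1 | P1 1-2 | P0 2-3 | P2 3-4 | P1 4-5 | P0 5-6 | P2 6-7 | P1 7-8 | P0 8-9 | P3 9-10 | P2 10-11 | P1 11-12 | P0 12-13 | P3 13-14 | P4 14-15 | P5 15-16 | P2 16-17 | P1 17-18 | P0 18-19 | P3 19-20 | P4 20-21 | P5 21-22 | P2 22-23 | P0 23-24 | P3 24-25 | P4 25-26 | P5 26-27 | P2 27-28 | P0 28-29 | P3 29-30 | P5 30-31 | P0 31-32 | P3 32-33 | P5 33-34 | P0 34-35 | P3 35-36 | P5 36-37 | P0 37-38 | P3 38-39 | P5 39-40 | P0 40-41 | P3 41-42 | P5 42-43 | P3 43-45 |
Completion: P0=41  P1=18  P2=28  P3=45  P4=26  P5=43
Waiting times: P0=29, P1=12, P2=20, P3=27, P4=12, P5=24
Average waiting = (29+12+20+27+12+24) / 6 = 124/6 = 20.67

20.67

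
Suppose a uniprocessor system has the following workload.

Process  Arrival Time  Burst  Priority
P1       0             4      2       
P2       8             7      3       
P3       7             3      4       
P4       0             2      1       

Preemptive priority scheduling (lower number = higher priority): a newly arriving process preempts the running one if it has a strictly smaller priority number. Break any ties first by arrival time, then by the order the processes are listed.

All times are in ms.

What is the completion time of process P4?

2

Timeline: | P4 0-2 | P1 2-6 | idle 6-7 | P3 7-8 | P2 8-15 | P3 15-17 |
Completion: P1=6  P2=15  P3=17  P4=2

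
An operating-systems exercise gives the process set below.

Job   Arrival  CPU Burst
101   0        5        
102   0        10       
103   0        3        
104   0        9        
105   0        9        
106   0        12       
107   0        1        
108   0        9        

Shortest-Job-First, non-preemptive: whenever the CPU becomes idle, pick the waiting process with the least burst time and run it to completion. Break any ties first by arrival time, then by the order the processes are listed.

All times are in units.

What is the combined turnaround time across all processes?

199

Timeline: | 107 0-1 | 103 1-4 | 101 4-9 | 104 9-18 | 105 18-27 | 108 27-36 | 102 36-46 | 106 46-58 |
Completion: 101=9  102=46  103=4  104=18  105=27  106=58  107=1  108=36
Turnaround (C−A): 101=9  102=46  103=4  104=18  105=27  106=58  107=1  108=36
Turnaround = completion − arrival: 101=9, 102=46, 103=4, 104=18, 105=27, 106=58, 107=1, 108=36
Total turnaround = 9 + 46 + 4 + 18 + 27 + 58 + 1 + 36 = 199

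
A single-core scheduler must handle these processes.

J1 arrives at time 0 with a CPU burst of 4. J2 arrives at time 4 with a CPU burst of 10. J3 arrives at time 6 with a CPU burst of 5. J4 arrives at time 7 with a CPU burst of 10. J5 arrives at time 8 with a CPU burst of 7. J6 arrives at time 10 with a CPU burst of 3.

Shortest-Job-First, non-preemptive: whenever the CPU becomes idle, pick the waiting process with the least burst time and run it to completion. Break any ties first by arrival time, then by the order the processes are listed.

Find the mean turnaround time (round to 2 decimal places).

Timeline: | J1 0-4 | J2 4-14 | J6 14-17 | J3 17-22 | J5 22-29 | J4 29-39 |
Completion: J1=4  J2=14  J3=22  J4=39  J5=29  J6=17
Turnaround times: J1=4, J2=10, J3=16, J4=32, J5=21, J6=7
Average turnaround = (4+10+16+32+21+7) / 6 = 90/6 = 15.00

15.00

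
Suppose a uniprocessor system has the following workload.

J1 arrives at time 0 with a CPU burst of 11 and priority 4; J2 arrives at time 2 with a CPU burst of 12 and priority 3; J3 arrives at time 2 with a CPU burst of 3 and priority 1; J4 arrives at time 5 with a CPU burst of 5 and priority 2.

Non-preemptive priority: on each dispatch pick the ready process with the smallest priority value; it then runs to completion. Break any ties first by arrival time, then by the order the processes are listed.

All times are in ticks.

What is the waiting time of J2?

17

Schedule: | J1 0-11 | J3 11-14 | J4 14-19 | J2 19-31 |
Completion: J1=11  J2=31  J3=14  J4=19
Turnaround (C−A): J1=11  J2=29  J3=12  J4=14
Waiting(J2) = turnaround − burst = 29 − 12 = 17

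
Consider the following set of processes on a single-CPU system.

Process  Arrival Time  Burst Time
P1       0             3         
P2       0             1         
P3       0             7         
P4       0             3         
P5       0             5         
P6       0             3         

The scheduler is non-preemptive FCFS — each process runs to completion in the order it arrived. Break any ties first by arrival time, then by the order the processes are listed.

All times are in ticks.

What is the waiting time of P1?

Gantt: | P1 0-3 | P2 3-4 | P3 4-11 | P4 11-14 | P5 14-19 | P6 19-22 |
Completion: P1=3  P2=4  P3=11  P4=14  P5=19  P6=22
Turnaround (C−A): P1=3  P2=4  P3=11  P4=14  P5=19  P6=22
Waiting(P1) = turnaround − burst = 3 − 3 = 0

0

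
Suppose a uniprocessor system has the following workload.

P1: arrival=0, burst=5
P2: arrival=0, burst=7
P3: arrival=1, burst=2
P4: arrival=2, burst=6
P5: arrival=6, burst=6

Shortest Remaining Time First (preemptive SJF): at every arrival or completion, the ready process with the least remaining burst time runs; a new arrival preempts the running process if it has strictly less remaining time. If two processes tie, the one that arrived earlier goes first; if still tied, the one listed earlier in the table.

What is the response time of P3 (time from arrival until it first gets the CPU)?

Timeline: | P1 0-1 | P3 1-3 | P1 3-7 | P4 7-13 | P5 13-19 | P2 19-26 |
Completion: P1=7  P2=26  P3=3  P4=13  P5=19
Turnaround (C−A): P1=7  P2=26  P3=2  P4=11  P5=13
Response(P3) = first start − arrival = 1 − 1 = 0

0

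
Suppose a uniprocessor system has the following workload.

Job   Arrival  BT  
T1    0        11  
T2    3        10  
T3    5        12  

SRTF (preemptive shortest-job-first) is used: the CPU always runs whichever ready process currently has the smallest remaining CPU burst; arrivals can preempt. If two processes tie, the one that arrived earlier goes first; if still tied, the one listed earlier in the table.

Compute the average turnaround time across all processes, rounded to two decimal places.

19.00

Timeline: | T1 0-11 | T2 11-21 | T3 21-33 |
Completion: T1=11  T2=21  T3=33
Turnaround (C−A): T1=11  T2=18  T3=28
Turnaround times: T1=11, T2=18, T3=28
Average turnaround = (11+18+28) / 3 = 57/3 = 19.00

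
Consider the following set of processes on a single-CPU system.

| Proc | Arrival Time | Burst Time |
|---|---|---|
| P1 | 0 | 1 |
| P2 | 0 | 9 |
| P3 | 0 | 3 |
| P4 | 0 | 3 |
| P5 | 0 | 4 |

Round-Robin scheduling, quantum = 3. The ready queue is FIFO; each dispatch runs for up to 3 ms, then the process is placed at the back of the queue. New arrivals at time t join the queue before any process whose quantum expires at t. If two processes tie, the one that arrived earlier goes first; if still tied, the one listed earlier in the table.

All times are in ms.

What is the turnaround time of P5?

17

Gantt: | P1 0-1 | P2 1-4 | P3 4-7 | P4 7-10 | P5 10-13 | P2 13-16 | P5 16-17 | P2 17-20 |
Completion: P1=1  P2=20  P3=7  P4=10  P5=17
Turnaround (C−A): P1=1  P2=20  P3=7  P4=10  P5=17
Turnaround(P5) = completion − arrival = 17 − 0 = 17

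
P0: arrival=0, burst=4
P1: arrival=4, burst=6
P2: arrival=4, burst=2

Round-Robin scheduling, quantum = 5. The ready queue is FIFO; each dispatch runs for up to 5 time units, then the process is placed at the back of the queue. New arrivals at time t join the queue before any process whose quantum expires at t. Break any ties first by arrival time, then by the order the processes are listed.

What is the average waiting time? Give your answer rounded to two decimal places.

Schedule: | P0 0-4 | P1 4-9 | P2 9-11 | P1 11-12 |
Completion: P0=4  P1=12  P2=11
Waiting times: P0=0, P1=2, P2=5
Average waiting = (0+2+5) / 3 = 7/3 = 2.33

2.33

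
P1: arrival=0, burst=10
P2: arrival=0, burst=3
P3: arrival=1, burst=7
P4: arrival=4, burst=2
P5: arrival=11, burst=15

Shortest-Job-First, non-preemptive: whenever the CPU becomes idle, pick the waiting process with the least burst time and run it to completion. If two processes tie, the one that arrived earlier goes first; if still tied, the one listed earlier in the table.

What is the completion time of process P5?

Schedule: | P2 0-3 | P3 3-10 | P4 10-12 | P1 12-22 | P5 22-37 |
Completion: P1=22  P2=3  P3=10  P4=12  P5=37

37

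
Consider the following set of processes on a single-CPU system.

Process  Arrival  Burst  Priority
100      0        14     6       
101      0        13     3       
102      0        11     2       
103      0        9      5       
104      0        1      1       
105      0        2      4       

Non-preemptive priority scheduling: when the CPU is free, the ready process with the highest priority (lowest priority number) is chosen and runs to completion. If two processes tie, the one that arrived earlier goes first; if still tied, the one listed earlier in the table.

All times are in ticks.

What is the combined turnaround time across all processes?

Schedule: | 104 0-1 | 102 1-12 | 101 12-25 | 105 25-27 | 103 27-36 | 100 36-50 |
Completion: 100=50  101=25  102=12  103=36  104=1  105=27
Turnaround (C−A): 100=50  101=25  102=12  103=36  104=1  105=27
Turnaround = completion − arrival: 100=50, 101=25, 102=12, 103=36, 104=1, 105=27
Total turnaround = 50 + 25 + 12 + 36 + 1 + 27 = 151

151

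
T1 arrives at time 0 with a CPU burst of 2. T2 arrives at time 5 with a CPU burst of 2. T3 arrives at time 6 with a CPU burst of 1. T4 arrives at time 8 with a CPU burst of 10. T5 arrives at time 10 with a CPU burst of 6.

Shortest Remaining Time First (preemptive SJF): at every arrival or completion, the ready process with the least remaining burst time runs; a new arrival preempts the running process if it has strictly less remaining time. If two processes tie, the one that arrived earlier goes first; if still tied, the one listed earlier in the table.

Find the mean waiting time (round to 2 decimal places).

Timeline: | T1 0-2 | idle 2-5 | T2 5-7 | T3 7-8 | T4 8-10 | T5 10-16 | T4 16-24 |
Completion: T1=2  T2=7  T3=8  T4=24  T5=16
Turnaround (C−A): T1=2  T2=2  T3=2  T4=16  T5=6
Waiting times: T1=0, T2=0, T3=1, T4=6, T5=0
Average waiting = (0+0+1+6+0) / 5 = 7/5 = 1.40

1.40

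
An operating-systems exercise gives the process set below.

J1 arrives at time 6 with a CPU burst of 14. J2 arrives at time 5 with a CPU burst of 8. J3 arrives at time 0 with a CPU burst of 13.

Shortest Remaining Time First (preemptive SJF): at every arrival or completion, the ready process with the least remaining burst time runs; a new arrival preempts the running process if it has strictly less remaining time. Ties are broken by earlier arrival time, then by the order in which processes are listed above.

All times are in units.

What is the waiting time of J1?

15

Timeline: | J3 0-13 | J2 13-21 | J1 21-35 |
Completion: J1=35  J2=21  J3=13
Waiting(J1) = turnaround − burst = 29 − 14 = 15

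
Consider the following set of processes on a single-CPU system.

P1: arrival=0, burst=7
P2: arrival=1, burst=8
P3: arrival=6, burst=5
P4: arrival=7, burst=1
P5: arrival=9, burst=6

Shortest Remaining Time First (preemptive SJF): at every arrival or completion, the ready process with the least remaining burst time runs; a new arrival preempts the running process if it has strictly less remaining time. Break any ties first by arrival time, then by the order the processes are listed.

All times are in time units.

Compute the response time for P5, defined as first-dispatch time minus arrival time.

4

Timeline: | P1 0-7 | P4 7-8 | P3 8-13 | P5 13-19 | P2 19-27 |
Completion: P1=7  P2=27  P3=13  P4=8  P5=19
Response(P5) = first start − arrival = 13 − 9 = 4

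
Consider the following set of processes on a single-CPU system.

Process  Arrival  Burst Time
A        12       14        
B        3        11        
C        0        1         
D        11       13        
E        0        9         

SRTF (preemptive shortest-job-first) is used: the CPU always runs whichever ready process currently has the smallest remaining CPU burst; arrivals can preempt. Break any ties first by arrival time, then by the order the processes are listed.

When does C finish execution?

Schedule: | C 0-1 | E 1-10 | B 10-21 | D 21-34 | A 34-48 |
Completion: A=48  B=21  C=1  D=34  E=10
Turnaround (C−A): A=36  B=18  C=1  D=23  E=10

1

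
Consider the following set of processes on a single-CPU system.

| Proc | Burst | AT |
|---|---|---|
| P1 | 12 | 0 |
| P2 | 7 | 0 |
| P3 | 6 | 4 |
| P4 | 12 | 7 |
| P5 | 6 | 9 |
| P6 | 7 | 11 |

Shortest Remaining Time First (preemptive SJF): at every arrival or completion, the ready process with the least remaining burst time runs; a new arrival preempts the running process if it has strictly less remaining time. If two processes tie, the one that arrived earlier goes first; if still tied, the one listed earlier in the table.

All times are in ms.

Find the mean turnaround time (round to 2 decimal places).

Gantt: | P2 0-7 | P3 7-13 | P5 13-19 | P6 19-26 | P1 26-38 | P4 38-50 |
Completion: P1=38  P2=7  P3=13  P4=50  P5=19  P6=26
Turnaround times: P1=38, P2=7, P3=9, P4=43, P5=10, P6=15
Average turnaround = (38+7+9+43+10+15) / 6 = 122/6 = 20.33

20.33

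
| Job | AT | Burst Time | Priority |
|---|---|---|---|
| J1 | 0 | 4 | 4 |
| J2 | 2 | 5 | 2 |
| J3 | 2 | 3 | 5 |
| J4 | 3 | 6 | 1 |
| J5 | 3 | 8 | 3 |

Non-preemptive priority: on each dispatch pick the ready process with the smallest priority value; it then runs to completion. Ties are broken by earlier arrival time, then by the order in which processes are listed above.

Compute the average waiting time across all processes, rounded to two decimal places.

Schedule: | J1 0-4 | J4 4-10 | J2 10-15 | J5 15-23 | J3 23-26 |
Completion: J1=4  J2=15  J3=26  J4=10  J5=23
Waiting times: J1=0, J2=8, J3=21, J4=1, J5=12
Average waiting = (0+8+21+1+12) / 5 = 42/5 = 8.40

8.40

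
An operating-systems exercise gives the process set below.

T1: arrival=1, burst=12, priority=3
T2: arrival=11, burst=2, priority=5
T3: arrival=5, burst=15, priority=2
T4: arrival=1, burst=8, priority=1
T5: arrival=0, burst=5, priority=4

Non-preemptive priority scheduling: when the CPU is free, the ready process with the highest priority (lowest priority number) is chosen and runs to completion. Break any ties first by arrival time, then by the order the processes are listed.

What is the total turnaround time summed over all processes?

110

Timeline: | T5 0-5 | T4 5-13 | T3 13-28 | T1 28-40 | T2 40-42 |
Completion: T1=40  T2=42  T3=28  T4=13  T5=5
Turnaround (C−A): T1=39  T2=31  T3=23  T4=12  T5=5
Turnaround = completion − arrival: T1=39, T2=31, T3=23, T4=12, T5=5
Total turnaround = 39 + 31 + 23 + 12 + 5 = 110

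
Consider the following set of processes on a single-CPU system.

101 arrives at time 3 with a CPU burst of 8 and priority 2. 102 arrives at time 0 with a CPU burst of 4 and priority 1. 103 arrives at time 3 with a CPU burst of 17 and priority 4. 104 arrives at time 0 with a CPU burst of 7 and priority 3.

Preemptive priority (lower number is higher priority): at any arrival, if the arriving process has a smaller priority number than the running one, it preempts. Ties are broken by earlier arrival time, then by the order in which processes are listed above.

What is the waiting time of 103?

16

Gantt: | 102 0-4 | 101 4-12 | 104 12-19 | 103 19-36 |
Completion: 101=12  102=4  103=36  104=19
Turnaround (C−A): 101=9  102=4  103=33  104=19
Waiting(103) = turnaround − burst = 33 − 17 = 16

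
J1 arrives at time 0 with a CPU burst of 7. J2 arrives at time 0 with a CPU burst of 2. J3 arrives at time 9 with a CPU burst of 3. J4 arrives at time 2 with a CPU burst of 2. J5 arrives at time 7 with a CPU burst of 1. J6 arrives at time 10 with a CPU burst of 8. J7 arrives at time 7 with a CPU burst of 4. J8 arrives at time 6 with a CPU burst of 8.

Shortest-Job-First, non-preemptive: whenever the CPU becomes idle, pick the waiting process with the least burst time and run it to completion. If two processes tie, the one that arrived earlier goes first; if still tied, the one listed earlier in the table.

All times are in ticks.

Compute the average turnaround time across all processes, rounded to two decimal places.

10.50

Schedule: | J2 0-2 | J4 2-4 | J1 4-11 | J5 11-12 | J3 12-15 | J7 15-19 | J8 19-27 | J6 27-35 |
Completion: J1=11  J2=2  J3=15  J4=4  J5=12  J6=35  J7=19  J8=27
Turnaround (C−A): J1=11  J2=2  J3=6  J4=2  J5=5  J6=25  J7=12  J8=21
Turnaround times: J1=11, J2=2, J3=6, J4=2, J5=5, J6=25, J7=12, J8=21
Average turnaround = (11+2+6+2+5+25+12+21) / 8 = 84/8 = 10.50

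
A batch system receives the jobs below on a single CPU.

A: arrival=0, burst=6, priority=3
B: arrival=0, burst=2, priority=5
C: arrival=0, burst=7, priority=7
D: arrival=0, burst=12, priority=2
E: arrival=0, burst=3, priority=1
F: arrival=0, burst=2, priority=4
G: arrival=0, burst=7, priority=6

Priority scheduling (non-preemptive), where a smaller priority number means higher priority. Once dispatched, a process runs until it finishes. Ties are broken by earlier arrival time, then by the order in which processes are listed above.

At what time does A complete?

Schedule: | E 0-3 | D 3-15 | A 15-21 | F 21-23 | B 23-25 | G 25-32 | C 32-39 |
Completion: A=21  B=25  C=39  D=15  E=3  F=23  G=32
Turnaround (C−A): A=21  B=25  C=39  D=15  E=3  F=23  G=32

21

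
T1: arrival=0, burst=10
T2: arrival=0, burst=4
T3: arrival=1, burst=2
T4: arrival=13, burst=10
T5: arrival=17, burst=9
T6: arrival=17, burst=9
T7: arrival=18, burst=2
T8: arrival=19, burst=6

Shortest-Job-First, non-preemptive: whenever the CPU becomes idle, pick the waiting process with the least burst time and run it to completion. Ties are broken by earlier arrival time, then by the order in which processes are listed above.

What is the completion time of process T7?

28

Gantt: | T2 0-4 | T3 4-6 | T1 6-16 | T4 16-26 | T7 26-28 | T8 28-34 | T5 34-43 | T6 43-52 |
Completion: T1=16  T2=4  T3=6  T4=26  T5=43  T6=52  T7=28  T8=34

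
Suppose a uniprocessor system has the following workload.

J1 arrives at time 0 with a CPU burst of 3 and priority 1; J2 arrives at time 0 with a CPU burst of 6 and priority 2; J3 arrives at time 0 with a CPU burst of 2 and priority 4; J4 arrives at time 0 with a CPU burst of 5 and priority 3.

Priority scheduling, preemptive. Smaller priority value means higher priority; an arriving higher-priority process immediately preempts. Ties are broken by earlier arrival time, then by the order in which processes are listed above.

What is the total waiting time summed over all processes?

26

Gantt: | J1 0-3 | J2 3-9 | J4 9-14 | J3 14-16 |
Completion: J1=3  J2=9  J3=16  J4=14
Turnaround (C−A): J1=3  J2=9  J3=16  J4=14
Waiting = turnaround − burst: J1=0, J2=3, J3=14, J4=9
Total waiting = 0 + 3 + 14 + 9 = 26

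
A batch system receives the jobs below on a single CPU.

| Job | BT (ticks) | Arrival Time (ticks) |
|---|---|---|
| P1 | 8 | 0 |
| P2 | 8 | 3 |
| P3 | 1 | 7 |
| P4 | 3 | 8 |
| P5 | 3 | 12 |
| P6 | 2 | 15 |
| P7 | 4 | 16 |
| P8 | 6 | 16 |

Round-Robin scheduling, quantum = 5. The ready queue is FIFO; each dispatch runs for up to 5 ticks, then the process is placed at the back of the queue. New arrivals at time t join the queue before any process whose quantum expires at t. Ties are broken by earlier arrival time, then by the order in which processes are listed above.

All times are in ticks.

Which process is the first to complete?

Gantt: | P1 0-5 | P2 5-10 | P1 10-13 | P3 13-14 | P4 14-17 | P2 17-20 | P5 20-23 | P6 23-25 | P7 25-29 | P8 29-35 |
Completion: P1=13  P2=20  P3=14  P4=17  P5=23  P6=25  P7=29  P8=35
Turnaround (C−A): P1=13  P2=17  P3=7  P4=9  P5=11  P6=10  P7=13  P8=19
Finish order: P1 → P3 → P4 → P2 → P5 → P6 → P7 → P8

P1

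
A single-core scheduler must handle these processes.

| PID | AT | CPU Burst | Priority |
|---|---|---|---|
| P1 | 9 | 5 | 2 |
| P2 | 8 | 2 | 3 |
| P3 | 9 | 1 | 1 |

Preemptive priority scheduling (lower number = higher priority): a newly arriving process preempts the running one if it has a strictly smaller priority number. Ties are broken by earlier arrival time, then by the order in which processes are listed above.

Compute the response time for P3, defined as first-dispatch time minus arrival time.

0

Schedule: | idle 0-8 | P2 8-9 | P3 9-10 | P1 10-15 | P2 15-16 |
Completion: P1=15  P2=16  P3=10
Turnaround (C−A): P1=6  P2=8  P3=1
Response(P3) = first start − arrival = 9 − 9 = 0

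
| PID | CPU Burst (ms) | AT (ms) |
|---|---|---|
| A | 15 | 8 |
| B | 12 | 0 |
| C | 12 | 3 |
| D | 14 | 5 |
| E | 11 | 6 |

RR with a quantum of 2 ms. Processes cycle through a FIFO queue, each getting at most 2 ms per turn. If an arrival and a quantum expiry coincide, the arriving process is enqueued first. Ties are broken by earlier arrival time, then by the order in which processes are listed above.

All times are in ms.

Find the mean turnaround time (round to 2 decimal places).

Timeline: | B 0-4 | C 4-6 | B 6-8 | D 8-10 | E 10-12 | C 12-14 | A 14-16 | B 16-18 | D 18-20 | E 20-22 | C 22-24 | A 24-26 | B 26-28 | D 28-30 | E 30-32 | C 32-34 | A 34-36 | B 36-38 | D 38-40 | E 40-42 | C 42-44 | A 44-46 | D 46-48 | E 48-50 | C 50-52 | A 52-54 | D 54-56 | E 56-57 | A 57-59 | D 59-61 | A 61-64 |
Completion: A=64  B=38  C=52  D=61  E=57
Turnaround times: A=56, B=38, C=49, D=56, E=51
Average turnaround = (56+38+49+56+51) / 5 = 250/5 = 50.00

50.00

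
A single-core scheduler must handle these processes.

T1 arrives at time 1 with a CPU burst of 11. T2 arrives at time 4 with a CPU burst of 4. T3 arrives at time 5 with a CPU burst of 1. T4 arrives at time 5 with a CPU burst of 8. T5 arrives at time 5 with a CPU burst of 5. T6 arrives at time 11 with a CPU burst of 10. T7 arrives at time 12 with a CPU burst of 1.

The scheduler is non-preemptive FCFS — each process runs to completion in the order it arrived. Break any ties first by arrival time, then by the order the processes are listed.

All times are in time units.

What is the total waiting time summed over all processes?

98

Schedule: | idle 0-1 | T1 1-12 | T2 12-16 | T3 16-17 | T4 17-25 | T5 25-30 | T6 30-40 | T7 40-41 |
Completion: T1=12  T2=16  T3=17  T4=25  T5=30  T6=40  T7=41
Waiting = turnaround − burst: T1=0, T2=8, T3=11, T4=12, T5=20, T6=19, T7=28
Total waiting = 0 + 8 + 11 + 12 + 20 + 19 + 28 = 98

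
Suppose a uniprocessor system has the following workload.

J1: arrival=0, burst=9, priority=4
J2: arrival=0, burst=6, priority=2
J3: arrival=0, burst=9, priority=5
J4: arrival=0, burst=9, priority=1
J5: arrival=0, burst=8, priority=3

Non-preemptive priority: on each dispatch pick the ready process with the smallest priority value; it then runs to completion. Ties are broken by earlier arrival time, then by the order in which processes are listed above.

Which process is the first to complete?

Schedule: | J4 0-9 | J2 9-15 | J5 15-23 | J1 23-32 | J3 32-41 |
Completion: J1=32  J2=15  J3=41  J4=9  J5=23
Finish order: J4 → J2 → J5 → J1 → J3

J4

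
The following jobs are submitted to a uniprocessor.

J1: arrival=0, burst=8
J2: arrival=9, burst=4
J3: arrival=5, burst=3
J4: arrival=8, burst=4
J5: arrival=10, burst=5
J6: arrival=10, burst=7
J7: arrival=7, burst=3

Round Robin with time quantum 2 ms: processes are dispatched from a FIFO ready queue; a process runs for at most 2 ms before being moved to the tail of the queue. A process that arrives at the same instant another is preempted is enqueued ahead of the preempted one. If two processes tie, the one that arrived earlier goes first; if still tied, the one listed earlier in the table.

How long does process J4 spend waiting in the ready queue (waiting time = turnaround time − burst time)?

Schedule: | J1 0-6 | J3 6-8 | J1 8-10 | J7 10-12 | J4 12-14 | J3 14-15 | J2 15-17 | J5 17-19 | J6 19-21 | J7 21-22 | J4 22-24 | J2 24-26 | J5 26-28 | J6 28-30 | J5 30-31 | J6 31-34 |
Completion: J1=10  J2=26  J3=15  J4=24  J5=31  J6=34  J7=22
Turnaround (C−A): J1=10  J2=17  J3=10  J4=16  J5=21  J6=24  J7=15
Waiting(J4) = turnaround − burst = 16 − 4 = 12

12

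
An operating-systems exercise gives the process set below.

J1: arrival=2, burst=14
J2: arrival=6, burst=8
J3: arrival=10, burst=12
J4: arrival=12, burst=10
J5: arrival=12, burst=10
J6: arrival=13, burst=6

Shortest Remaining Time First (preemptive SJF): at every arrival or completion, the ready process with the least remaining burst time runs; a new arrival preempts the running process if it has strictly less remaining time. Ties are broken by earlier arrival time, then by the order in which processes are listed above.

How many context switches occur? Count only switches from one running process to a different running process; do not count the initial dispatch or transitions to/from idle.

Gantt: | idle 0-2 | J1 2-6 | J2 6-14 | J6 14-20 | J1 20-30 | J4 30-40 | J5 40-50 | J3 50-62 |
Completion: J1=30  J2=14  J3=62  J4=40  J5=50  J6=20
Turnaround (C−A): J1=28  J2=8  J3=52  J4=28  J5=38  J6=7

6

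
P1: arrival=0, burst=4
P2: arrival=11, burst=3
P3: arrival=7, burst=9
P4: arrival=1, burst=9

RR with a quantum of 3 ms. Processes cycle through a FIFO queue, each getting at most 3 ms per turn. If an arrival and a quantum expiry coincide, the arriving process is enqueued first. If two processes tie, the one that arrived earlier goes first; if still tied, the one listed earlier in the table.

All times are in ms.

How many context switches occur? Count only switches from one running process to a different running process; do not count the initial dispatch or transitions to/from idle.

Schedule: | P1 0-3 | P4 3-6 | P1 6-7 | P4 7-10 | P3 10-13 | P4 13-16 | P2 16-19 | P3 19-25 |
Completion: P1=7  P2=19  P3=25  P4=16
Turnaround (C−A): P1=7  P2=8  P3=18  P4=15

7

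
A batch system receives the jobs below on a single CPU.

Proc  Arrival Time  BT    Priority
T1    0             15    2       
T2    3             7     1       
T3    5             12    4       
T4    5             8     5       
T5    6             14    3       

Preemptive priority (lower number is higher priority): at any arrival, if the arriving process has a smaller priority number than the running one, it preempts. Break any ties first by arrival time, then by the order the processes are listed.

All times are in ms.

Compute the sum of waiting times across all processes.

97

Gantt: | T1 0-3 | T2 3-10 | T1 10-22 | T5 22-36 | T3 36-48 | T4 48-56 |
Completion: T1=22  T2=10  T3=48  T4=56  T5=36
Turnaround (C−A): T1=22  T2=7  T3=43  T4=51  T5=30
Waiting = turnaround − burst: T1=7, T2=0, T3=31, T4=43, T5=16
Total waiting = 7 + 0 + 31 + 43 + 16 = 97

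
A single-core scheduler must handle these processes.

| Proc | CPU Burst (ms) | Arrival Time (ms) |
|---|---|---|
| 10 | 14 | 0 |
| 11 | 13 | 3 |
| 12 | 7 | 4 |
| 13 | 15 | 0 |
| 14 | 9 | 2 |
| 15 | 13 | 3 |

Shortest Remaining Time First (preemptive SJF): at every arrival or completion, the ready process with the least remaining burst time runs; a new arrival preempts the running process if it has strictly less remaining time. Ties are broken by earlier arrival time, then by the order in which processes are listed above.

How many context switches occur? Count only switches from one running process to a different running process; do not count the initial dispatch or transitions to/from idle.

6

Gantt: | 10 0-2 | 14 2-11 | 12 11-18 | 10 18-30 | 11 30-43 | 15 43-56 | 13 56-71 |
Completion: 10=30  11=43  12=18  13=71  14=11  15=56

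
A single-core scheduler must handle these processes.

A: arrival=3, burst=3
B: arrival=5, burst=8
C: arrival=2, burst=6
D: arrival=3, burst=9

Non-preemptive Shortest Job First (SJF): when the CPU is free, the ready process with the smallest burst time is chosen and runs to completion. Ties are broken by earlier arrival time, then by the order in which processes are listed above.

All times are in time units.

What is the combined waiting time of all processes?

27

Schedule: | idle 0-2 | C 2-8 | A 8-11 | B 11-19 | D 19-28 |
Completion: A=11  B=19  C=8  D=28
Waiting = turnaround − burst: A=5, B=6, C=0, D=16
Total waiting = 5 + 6 + 0 + 16 = 27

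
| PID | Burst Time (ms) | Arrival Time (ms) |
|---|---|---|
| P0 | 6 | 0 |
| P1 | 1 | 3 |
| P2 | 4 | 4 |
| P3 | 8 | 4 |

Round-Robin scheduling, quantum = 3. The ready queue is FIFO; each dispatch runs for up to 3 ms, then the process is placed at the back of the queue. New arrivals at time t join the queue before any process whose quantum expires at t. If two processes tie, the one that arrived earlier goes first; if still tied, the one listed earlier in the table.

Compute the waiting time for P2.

6

Timeline: | P0 0-3 | P1 3-4 | P0 4-7 | P2 7-10 | P3 10-13 | P2 13-14 | P3 14-19 |
Completion: P0=7  P1=4  P2=14  P3=19
Turnaround (C−A): P0=7  P1=1  P2=10  P3=15
Waiting(P2) = turnaround − burst = 10 − 4 = 6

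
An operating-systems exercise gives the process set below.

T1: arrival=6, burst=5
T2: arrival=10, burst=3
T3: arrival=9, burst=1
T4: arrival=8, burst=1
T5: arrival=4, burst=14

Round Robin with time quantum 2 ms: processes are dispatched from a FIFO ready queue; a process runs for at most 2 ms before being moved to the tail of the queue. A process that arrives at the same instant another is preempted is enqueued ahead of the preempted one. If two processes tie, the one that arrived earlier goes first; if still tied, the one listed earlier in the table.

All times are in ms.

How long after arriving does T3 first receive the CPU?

Gantt: | idle 0-4 | T5 4-6 | T1 6-8 | T5 8-10 | T4 10-11 | T1 11-13 | T3 13-14 | T2 14-16 | T5 16-18 | T1 18-19 | T2 19-20 | T5 20-28 |
Completion: T1=19  T2=20  T3=14  T4=11  T5=28
Response(T3) = first start − arrival = 13 − 9 = 4

4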